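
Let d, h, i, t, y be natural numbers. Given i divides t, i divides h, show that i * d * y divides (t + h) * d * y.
From i divides t and i divides h, i divides t + h. Then i * d divides (t + h) * d. Then i * d * y divides (t + h) * d * y.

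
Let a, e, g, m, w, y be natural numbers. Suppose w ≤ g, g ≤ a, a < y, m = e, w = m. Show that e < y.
Since w ≤ g and g ≤ a, w ≤ a. Since w = m, m ≤ a. From a < y, m < y. Since m = e, e < y.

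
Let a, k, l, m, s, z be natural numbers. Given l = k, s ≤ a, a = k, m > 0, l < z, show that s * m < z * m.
a = k and s ≤ a, thus s ≤ k. l = k and l < z, therefore k < z. Because s ≤ k, s < z. Since m > 0, s * m < z * m.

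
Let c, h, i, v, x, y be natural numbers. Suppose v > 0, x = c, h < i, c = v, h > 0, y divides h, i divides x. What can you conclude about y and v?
y < v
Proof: y divides h and h > 0, therefore y ≤ h. Since h < i, y < i. Since x = c and c = v, x = v. Since i divides x, i divides v. Since v > 0, i ≤ v. Since y < i, y < v.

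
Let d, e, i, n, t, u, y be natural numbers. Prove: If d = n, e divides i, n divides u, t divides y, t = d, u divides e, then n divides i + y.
n divides u and u divides e, so n divides e. Since e divides i, n divides i. t = d and t divides y, therefore d divides y. d = n, so n divides y. n divides i, so n divides i + y.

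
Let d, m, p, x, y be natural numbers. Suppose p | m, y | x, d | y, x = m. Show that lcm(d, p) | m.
x = m and y | x, hence y | m. Since d | y, d | m. p | m, so lcm(d, p) | m.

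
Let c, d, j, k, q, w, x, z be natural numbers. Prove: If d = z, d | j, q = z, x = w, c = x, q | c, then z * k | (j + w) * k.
d = z and d | j, therefore z | j. c = x and q | c, so q | x. Since x = w, q | w. Since q = z, z | w. Since z | j, z | j + w. Then z * k | (j + w) * k.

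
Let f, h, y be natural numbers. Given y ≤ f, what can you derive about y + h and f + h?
y + h ≤ f + h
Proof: y ≤ f. By adding to both sides, y + h ≤ f + h.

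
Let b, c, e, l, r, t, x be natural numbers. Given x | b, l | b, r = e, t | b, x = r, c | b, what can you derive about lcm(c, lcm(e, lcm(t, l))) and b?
lcm(c, lcm(e, lcm(t, l))) | b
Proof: x = r and x | b, thus r | b. From r = e, e | b. t | b and l | b, therefore lcm(t, l) | b. Since e | b, lcm(e, lcm(t, l)) | b. Because c | b, lcm(c, lcm(e, lcm(t, l))) | b.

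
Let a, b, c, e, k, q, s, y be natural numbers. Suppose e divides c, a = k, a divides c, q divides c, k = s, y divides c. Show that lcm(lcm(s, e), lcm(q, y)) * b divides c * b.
a = k and k = s, so a = s. Since a divides c, s divides c. Because e divides c, lcm(s, e) divides c. From q divides c and y divides c, lcm(q, y) divides c. lcm(s, e) divides c, so lcm(lcm(s, e), lcm(q, y)) divides c. Then lcm(lcm(s, e), lcm(q, y)) * b divides c * b.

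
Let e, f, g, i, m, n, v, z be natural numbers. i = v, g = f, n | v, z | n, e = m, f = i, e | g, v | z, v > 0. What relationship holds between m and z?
m ≤ z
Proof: Because z | n and n | v, z | v. v | z, so v = z. f = i and i = v, thus f = v. g = f and e | g, therefore e | f. e = m, so m | f. f = v, so m | v. Because v > 0, m ≤ v. Since v = z, m ≤ z.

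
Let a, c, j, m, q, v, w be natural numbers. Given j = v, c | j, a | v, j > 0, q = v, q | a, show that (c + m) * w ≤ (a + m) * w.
q = v and q | a, so v | a. a | v, so v = a. Since j = v, j = a. From c | j and j > 0, c ≤ j. j = a, so c ≤ a. Then c + m ≤ a + m. Then (c + m) * w ≤ (a + m) * w.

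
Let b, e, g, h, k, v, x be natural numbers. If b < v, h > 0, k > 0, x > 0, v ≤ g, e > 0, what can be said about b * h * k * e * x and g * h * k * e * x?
b * h * k * e * x < g * h * k * e * x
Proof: Since b < v and v ≤ g, b < g. Since h > 0, by multiplying by a positive, b * h < g * h. Since k > 0, by multiplying by a positive, b * h * k < g * h * k. From e > 0, by multiplying by a positive, b * h * k * e < g * h * k * e. Since x > 0, by multiplying by a positive, b * h * k * e * x < g * h * k * e * x.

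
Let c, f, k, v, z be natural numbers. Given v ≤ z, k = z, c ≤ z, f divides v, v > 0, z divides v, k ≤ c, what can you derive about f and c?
f ≤ c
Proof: Because z divides v and v > 0, z ≤ v. Since v ≤ z, v = z. k = z and k ≤ c, therefore z ≤ c. Since c ≤ z, z = c. From v = z, v = c. From f divides v and v > 0, f ≤ v. v = c, so f ≤ c.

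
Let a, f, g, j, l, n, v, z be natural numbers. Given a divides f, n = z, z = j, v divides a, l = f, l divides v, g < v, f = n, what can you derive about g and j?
g < j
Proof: f = n and n = z, therefore f = z. Since z = j, f = j. v divides a and a divides f, thus v divides f. l = f and l divides v, so f divides v. Since v divides f, v = f. From g < v, g < f. f = j, so g < j.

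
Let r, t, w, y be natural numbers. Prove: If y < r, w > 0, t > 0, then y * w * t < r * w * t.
Since y < r and w > 0, y * w < r * w. t > 0, so y * w * t < r * w * t.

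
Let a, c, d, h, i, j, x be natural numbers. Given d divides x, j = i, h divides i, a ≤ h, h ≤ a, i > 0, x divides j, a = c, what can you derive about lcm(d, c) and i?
lcm(d, c) ≤ i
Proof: d divides x and x divides j, therefore d divides j. From j = i, d divides i. h ≤ a and a ≤ h, hence h = a. From a = c, h = c. h divides i, so c divides i. From d divides i, lcm(d, c) divides i. From i > 0, lcm(d, c) ≤ i.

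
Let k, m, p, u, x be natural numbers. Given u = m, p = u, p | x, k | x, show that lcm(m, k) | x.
Since p = u and p | x, u | x. Since u = m, m | x. k | x, so lcm(m, k) | x.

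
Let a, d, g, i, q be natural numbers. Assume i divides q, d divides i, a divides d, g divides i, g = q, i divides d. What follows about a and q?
a divides q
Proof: Because g = q and g divides i, q divides i. Since i divides q, i = q. From d divides i and i divides d, d = i. Because a divides d, a divides i. Since i = q, a divides q.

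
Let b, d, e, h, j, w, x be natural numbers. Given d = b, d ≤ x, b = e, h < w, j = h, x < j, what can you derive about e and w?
e < w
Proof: Because d = b and d ≤ x, b ≤ x. j = h and x < j, therefore x < h. b ≤ x, so b < h. Since b = e, e < h. h < w, so e < w.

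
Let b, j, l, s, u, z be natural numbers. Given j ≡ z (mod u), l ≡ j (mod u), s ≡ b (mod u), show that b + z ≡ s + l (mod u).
l ≡ j (mod u) and j ≡ z (mod u), therefore l ≡ z (mod u). s ≡ b (mod u), so s + l ≡ b + z (mod u). Then b + z ≡ s + l (mod u).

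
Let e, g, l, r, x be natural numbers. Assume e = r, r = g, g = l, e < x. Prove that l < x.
Because e = r and r = g, e = g. g = l, so e = l. Since e < x, l < x.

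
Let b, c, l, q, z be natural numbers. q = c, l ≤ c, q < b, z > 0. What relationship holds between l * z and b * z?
l * z < b * z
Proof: q = c and q < b, hence c < b. Since l ≤ c, l < b. From z > 0, by multiplying by a positive, l * z < b * z.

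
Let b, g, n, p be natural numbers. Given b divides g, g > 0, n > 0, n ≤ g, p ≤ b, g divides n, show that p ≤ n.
g divides n and n > 0, thus g ≤ n. Since n ≤ g, g = n. From b divides g and g > 0, b ≤ g. Since p ≤ b, p ≤ g. From g = n, p ≤ n.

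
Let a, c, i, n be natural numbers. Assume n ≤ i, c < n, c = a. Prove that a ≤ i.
c = a and c < n, so a < n. Since n ≤ i, a < i. Then a ≤ i.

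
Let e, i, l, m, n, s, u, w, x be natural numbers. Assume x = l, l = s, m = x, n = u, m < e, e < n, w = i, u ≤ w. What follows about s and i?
s < i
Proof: x = l and l = s, therefore x = s. Since m < e and e < n, m < n. n = u, so m < u. From m = x, x < u. Since x = s, s < u. Because w = i and u ≤ w, u ≤ i. Since s < u, s < i.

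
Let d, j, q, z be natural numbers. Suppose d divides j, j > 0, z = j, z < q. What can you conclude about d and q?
d < q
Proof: d divides j and j > 0, therefore d ≤ j. z = j and z < q, hence j < q. Since d ≤ j, d < q.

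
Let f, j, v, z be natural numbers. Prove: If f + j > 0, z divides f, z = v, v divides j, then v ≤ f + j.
z = v and z divides f, so v divides f. v divides j, so v divides f + j. Since f + j > 0, v ≤ f + j.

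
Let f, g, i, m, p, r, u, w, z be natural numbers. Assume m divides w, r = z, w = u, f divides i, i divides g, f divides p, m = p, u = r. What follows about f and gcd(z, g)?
f divides gcd(z, g)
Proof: Since u = r and r = z, u = z. Because w = u and m divides w, m divides u. Since u = z, m divides z. Since m = p, p divides z. f divides p, so f divides z. Because f divides i and i divides g, f divides g. Because f divides z, f divides gcd(z, g).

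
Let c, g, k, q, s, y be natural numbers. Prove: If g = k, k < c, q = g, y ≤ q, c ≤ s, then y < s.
q = g and g = k, hence q = k. Since y ≤ q, y ≤ k. k < c and c ≤ s, thus k < s. Since y ≤ k, y < s.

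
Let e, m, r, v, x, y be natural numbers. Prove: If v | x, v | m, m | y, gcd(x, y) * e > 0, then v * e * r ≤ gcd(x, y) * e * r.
v | m and m | y, so v | y. Since v | x, v | gcd(x, y). Then v * e | gcd(x, y) * e. Since gcd(x, y) * e > 0, v * e ≤ gcd(x, y) * e. Then v * e * r ≤ gcd(x, y) * e * r.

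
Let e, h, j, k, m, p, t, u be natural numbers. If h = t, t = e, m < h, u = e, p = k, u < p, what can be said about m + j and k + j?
m + j < k + j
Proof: h = t and t = e, therefore h = e. m < h, so m < e. p = k and u < p, thus u < k. u = e, so e < k. Since m < e, m < k. Then m + j < k + j.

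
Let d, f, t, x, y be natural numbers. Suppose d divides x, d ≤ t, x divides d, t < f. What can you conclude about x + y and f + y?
x + y < f + y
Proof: d divides x and x divides d, thus d = x. From d ≤ t and t < f, d < f. d = x, so x < f. Then x + y < f + y.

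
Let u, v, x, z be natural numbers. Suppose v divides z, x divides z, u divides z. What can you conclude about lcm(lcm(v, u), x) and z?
lcm(lcm(v, u), x) divides z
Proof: Since v divides z and u divides z, lcm(v, u) divides z. Since x divides z, lcm(lcm(v, u), x) divides z.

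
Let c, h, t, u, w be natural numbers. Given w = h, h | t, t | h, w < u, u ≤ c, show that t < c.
From h | t and t | h, h = t. Because w = h, w = t. Because w < u and u ≤ c, w < c. Because w = t, t < c.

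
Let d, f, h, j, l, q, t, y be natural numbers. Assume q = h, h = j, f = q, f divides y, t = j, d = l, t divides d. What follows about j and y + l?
j divides y + l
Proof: q = h and h = j, so q = j. f = q and f divides y, therefore q divides y. Since q = j, j divides y. d = l and t divides d, therefore t divides l. From t = j, j divides l. Since j divides y, j divides y + l.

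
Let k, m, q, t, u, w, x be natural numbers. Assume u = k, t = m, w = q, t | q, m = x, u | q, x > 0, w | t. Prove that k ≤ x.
From w = q and w | t, q | t. Since t | q, q = t. Because t = m and m = x, t = x. Since q = t, q = x. u | q, so u | x. Since x > 0, u ≤ x. u = k, so k ≤ x.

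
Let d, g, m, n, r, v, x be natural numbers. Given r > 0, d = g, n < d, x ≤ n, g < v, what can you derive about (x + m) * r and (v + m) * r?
(x + m) * r < (v + m) * r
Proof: Since d = g and n < d, n < g. From g < v, n < v. From x ≤ n, x < v. Then x + m < v + m. r > 0, so (x + m) * r < (v + m) * r.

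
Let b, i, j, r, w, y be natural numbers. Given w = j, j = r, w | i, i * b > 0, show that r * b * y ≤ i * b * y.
Because w = j and j = r, w = r. w | i, so r | i. Then r * b | i * b. i * b > 0, so r * b ≤ i * b. Then r * b * y ≤ i * b * y.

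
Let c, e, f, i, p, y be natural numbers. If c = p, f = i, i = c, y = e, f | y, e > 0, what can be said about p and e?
p ≤ e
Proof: f = i and i = c, so f = c. y = e and f | y, thus f | e. Since f = c, c | e. Since e > 0, c ≤ e. Since c = p, p ≤ e.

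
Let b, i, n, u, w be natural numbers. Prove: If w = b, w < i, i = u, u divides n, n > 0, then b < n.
From w = b and w < i, b < i. i = u, so b < u. u divides n and n > 0, so u ≤ n. Since b < u, b < n.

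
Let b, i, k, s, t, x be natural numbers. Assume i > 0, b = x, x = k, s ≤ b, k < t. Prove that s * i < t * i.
b = x and s ≤ b, thus s ≤ x. x = k, so s ≤ k. k < t, so s < t. i > 0, so s * i < t * i.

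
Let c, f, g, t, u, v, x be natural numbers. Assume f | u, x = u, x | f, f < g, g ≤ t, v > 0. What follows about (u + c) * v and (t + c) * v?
(u + c) * v < (t + c) * v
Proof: Since x = u and x | f, u | f. f | u, so f = u. f < g and g ≤ t, so f < t. f = u, so u < t. Then u + c < t + c. From v > 0, (u + c) * v < (t + c) * v.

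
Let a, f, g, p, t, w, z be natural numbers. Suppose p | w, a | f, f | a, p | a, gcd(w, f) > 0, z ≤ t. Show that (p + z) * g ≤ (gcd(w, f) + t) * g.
Because a | f and f | a, a = f. Since p | a, p | f. Since p | w, p | gcd(w, f). gcd(w, f) > 0, so p ≤ gcd(w, f). Since z ≤ t, p + z ≤ gcd(w, f) + t. Then (p + z) * g ≤ (gcd(w, f) + t) * g.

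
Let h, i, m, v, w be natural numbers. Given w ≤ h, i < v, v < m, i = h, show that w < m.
i < v and v < m, therefore i < m. Since i = h, h < m. Since w ≤ h, w < m.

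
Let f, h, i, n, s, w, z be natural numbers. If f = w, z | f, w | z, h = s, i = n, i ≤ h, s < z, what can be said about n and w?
n < w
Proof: f = w and z | f, hence z | w. w | z, so z = w. i = n and i ≤ h, thus n ≤ h. h = s, so n ≤ s. s < z, so n < z. z = w, so n < w.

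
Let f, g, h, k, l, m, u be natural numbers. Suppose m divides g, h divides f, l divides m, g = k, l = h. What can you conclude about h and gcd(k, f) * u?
h divides gcd(k, f) * u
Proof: l divides m and m divides g, therefore l divides g. l = h, so h divides g. g = k, so h divides k. Since h divides f, h divides gcd(k, f). Then h divides gcd(k, f) * u.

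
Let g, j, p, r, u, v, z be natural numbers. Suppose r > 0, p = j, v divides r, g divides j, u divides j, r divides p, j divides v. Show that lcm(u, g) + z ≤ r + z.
j divides v and v divides r, so j divides r. Since p = j and r divides p, r divides j. Since j divides r, j = r. Because u divides j and g divides j, lcm(u, g) divides j. Since j = r, lcm(u, g) divides r. Since r > 0, lcm(u, g) ≤ r. Then lcm(u, g) + z ≤ r + z.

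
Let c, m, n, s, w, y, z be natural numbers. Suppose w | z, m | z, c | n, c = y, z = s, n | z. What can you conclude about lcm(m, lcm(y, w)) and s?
lcm(m, lcm(y, w)) | s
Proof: From c | n and n | z, c | z. c = y, so y | z. Since w | z, lcm(y, w) | z. m | z, so lcm(m, lcm(y, w)) | z. z = s, so lcm(m, lcm(y, w)) | s.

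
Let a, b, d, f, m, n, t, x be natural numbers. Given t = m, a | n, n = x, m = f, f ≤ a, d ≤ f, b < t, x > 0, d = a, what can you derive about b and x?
b < x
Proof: From t = m and m = f, t = f. b < t, so b < f. From d = a and d ≤ f, a ≤ f. f ≤ a, so a = f. n = x and a | n, thus a | x. Since a = f, f | x. Since x > 0, f ≤ x. Since b < f, b < x.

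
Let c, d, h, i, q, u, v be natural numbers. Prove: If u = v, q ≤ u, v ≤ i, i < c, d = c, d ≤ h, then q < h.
u = v and q ≤ u, hence q ≤ v. v ≤ i and i < c, so v < c. q ≤ v, so q < c. d = c and d ≤ h, hence c ≤ h. Since q < c, q < h.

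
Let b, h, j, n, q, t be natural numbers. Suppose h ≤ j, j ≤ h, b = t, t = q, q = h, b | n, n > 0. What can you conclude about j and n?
j ≤ n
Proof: h ≤ j and j ≤ h, therefore h = j. b = t and t = q, hence b = q. From q = h, b = h. b | n and n > 0, thus b ≤ n. b = h, so h ≤ n. Since h = j, j ≤ n.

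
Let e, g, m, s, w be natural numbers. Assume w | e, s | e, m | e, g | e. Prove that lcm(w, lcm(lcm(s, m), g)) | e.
s | e and m | e, so lcm(s, m) | e. From g | e, lcm(lcm(s, m), g) | e. Because w | e, lcm(w, lcm(lcm(s, m), g)) | e.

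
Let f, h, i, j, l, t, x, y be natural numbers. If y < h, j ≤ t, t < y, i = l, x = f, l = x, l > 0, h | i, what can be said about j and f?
j < f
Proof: Since l = x and x = f, l = f. t < y and y < h, so t < h. Since i = l and h | i, h | l. Because l > 0, h ≤ l. Since t < h, t < l. From j ≤ t, j < l. l = f, so j < f.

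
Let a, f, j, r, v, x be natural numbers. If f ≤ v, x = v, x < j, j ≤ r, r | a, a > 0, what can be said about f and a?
f < a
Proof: x = v and x < j, hence v < j. Since f ≤ v, f < j. From j ≤ r, f < r. r | a and a > 0, therefore r ≤ a. Since f < r, f < a.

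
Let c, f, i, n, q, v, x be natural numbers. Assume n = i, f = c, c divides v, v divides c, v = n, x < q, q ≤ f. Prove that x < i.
Because c divides v and v divides c, c = v. Since f = c, f = v. v = n, so f = n. Since x < q and q ≤ f, x < f. Since f = n, x < n. Since n = i, x < i.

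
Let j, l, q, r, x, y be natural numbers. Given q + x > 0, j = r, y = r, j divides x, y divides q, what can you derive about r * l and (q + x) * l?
r * l ≤ (q + x) * l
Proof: y = r and y divides q, therefore r divides q. j = r and j divides x, hence r divides x. Because r divides q, r divides q + x. Since q + x > 0, r ≤ q + x. By multiplying by a non-negative, r * l ≤ (q + x) * l.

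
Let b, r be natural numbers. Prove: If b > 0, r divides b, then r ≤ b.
r divides b and b > 0. By divisors are at most what they divide, r ≤ b.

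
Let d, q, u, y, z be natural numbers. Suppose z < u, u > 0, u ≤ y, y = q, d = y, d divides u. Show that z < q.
From d = y and d divides u, y divides u. u > 0, so y ≤ u. u ≤ y, so u = y. Since y = q, u = q. z < u, so z < q.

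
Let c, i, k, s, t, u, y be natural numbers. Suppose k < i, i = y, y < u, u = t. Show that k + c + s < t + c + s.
i = y and k < i, hence k < y. u = t and y < u, thus y < t. k < y, so k < t. Then k + c < t + c. Then k + c + s < t + c + s.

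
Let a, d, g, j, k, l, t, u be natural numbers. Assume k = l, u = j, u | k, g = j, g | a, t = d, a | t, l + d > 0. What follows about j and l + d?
j ≤ l + d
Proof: From u = j and u | k, j | k. Since k = l, j | l. g = j and g | a, thus j | a. Because t = d and a | t, a | d. j | a, so j | d. Because j | l, j | l + d. l + d > 0, so j ≤ l + d.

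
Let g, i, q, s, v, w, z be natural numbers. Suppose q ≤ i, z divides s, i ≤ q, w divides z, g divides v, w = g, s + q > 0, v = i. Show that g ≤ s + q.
w divides z and z divides s, therefore w divides s. From w = g, g divides s. i ≤ q and q ≤ i, so i = q. v = i and g divides v, so g divides i. i = q, so g divides q. Since g divides s, g divides s + q. s + q > 0, so g ≤ s + q.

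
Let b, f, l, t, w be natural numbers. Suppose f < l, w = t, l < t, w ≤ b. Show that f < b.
f < l and l < t, therefore f < t. w = t and w ≤ b, hence t ≤ b. f < t, so f < b.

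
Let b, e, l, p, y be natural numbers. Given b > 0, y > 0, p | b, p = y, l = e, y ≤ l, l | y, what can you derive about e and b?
e ≤ b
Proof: From l | y and y > 0, l ≤ y. y ≤ l, so y = l. p = y, so p = l. l = e, so p = e. From p | b and b > 0, p ≤ b. Since p = e, e ≤ b.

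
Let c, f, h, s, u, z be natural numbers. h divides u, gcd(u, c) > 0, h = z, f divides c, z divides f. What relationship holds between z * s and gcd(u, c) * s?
z * s ≤ gcd(u, c) * s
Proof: Because h = z and h divides u, z divides u. z divides f and f divides c, hence z divides c. z divides u, so z divides gcd(u, c). Since gcd(u, c) > 0, z ≤ gcd(u, c). By multiplying by a non-negative, z * s ≤ gcd(u, c) * s.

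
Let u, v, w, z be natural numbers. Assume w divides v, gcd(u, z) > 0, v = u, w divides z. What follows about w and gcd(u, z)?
w ≤ gcd(u, z)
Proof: Since v = u and w divides v, w divides u. Since w divides z, w divides gcd(u, z). Since gcd(u, z) > 0, w ≤ gcd(u, z).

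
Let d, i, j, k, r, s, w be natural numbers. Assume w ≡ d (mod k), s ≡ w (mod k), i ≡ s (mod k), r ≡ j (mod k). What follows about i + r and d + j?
i + r ≡ d + j (mod k)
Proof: Because i ≡ s (mod k) and s ≡ w (mod k), i ≡ w (mod k). w ≡ d (mod k), so i ≡ d (mod k). r ≡ j (mod k), so i + r ≡ d + j (mod k).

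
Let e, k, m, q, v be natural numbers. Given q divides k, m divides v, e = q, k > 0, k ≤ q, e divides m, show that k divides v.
From q divides k and k > 0, q ≤ k. k ≤ q, so q = k. e = q, so e = k. Because e divides m and m divides v, e divides v. Since e = k, k divides v.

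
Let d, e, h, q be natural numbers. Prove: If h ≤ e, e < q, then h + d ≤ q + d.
h ≤ e and e < q, so h < q. Then h + d < q + d. Then h + d ≤ q + d.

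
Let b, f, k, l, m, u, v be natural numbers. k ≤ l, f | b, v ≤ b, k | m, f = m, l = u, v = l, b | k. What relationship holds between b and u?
b = u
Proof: Because f = m and f | b, m | b. k | m, so k | b. Because b | k, k = b. k ≤ l, so b ≤ l. v = l and v ≤ b, thus l ≤ b. b ≤ l, so b = l. Since l = u, b = u.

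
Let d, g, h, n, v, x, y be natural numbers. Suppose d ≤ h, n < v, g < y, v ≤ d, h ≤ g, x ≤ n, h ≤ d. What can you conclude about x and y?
x < y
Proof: From n < v and v ≤ d, n < d. From h ≤ d and d ≤ h, h = d. h ≤ g and g < y, hence h < y. h = d, so d < y. Since n < d, n < y. x ≤ n, so x < y.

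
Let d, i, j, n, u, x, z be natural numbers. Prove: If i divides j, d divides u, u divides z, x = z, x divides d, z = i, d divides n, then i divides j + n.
Because d divides u and u divides z, d divides z. Since x = z and x divides d, z divides d. Since d divides z, d = z. z = i, so d = i. d divides n, so i divides n. Since i divides j, i divides j + n.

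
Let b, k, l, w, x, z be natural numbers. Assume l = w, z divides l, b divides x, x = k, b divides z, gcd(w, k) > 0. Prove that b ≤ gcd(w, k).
Since b divides z and z divides l, b divides l. l = w, so b divides w. x = k and b divides x, thus b divides k. b divides w, so b divides gcd(w, k). Because gcd(w, k) > 0, b ≤ gcd(w, k).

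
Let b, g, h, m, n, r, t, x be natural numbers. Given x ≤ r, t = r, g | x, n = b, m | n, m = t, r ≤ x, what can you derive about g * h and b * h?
g * h | b * h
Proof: Since m = t and t = r, m = r. From r ≤ x and x ≤ r, r = x. m = r, so m = x. n = b and m | n, so m | b. m = x, so x | b. Since g | x, g | b. Then g * h | b * h.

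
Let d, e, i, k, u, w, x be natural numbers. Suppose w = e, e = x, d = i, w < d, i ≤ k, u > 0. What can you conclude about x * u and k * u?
x * u < k * u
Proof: w = e and e = x, so w = x. d = i and w < d, therefore w < i. Because i ≤ k, w < k. Since w = x, x < k. Since u > 0, x * u < k * u.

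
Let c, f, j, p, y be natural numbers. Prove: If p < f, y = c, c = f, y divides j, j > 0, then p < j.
From y = c and c = f, y = f. y divides j, so f divides j. Since j > 0, f ≤ j. Since p < f, p < j.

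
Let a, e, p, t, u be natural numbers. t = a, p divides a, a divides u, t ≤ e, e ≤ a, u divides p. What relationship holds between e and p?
e = p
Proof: t = a and t ≤ e, so a ≤ e. e ≤ a, so e = a. From a divides u and u divides p, a divides p. Since p divides a, a = p. e = a, so e = p.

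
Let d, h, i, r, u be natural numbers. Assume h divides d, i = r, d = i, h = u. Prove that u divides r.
d = i and i = r, so d = r. h = u and h divides d, hence u divides d. Since d = r, u divides r.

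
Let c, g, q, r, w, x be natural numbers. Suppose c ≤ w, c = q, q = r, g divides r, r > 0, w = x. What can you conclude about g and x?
g ≤ x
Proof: Because g divides r and r > 0, g ≤ r. c = q and q = r, therefore c = r. Since w = x and c ≤ w, c ≤ x. Since c = r, r ≤ x. g ≤ r, so g ≤ x.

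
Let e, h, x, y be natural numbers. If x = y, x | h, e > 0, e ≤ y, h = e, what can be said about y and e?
y = e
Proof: Since x = y and x | h, y | h. h = e, so y | e. Since e > 0, y ≤ e. Since e ≤ y, e = y. Then y = e.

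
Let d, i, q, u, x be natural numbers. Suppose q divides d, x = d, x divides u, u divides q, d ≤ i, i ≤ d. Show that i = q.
Because x divides u and u divides q, x divides q. Since x = d, d divides q. Since q divides d, q = d. d ≤ i and i ≤ d, thus d = i. Since q = d, q = i. Then i = q.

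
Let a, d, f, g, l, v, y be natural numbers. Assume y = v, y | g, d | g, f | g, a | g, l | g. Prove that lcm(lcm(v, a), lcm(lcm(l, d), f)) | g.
y = v and y | g, so v | g. Since a | g, lcm(v, a) | g. l | g and d | g, therefore lcm(l, d) | g. Since f | g, lcm(lcm(l, d), f) | g. lcm(v, a) | g, so lcm(lcm(v, a), lcm(lcm(l, d), f)) | g.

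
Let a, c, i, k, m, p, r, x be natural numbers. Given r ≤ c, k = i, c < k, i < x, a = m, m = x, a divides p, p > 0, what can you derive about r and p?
r < p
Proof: From k = i and c < k, c < i. i < x, so c < x. Because a = m and m = x, a = x. a divides p, so x divides p. Since p > 0, x ≤ p. c < x, so c < p. r ≤ c, so r < p.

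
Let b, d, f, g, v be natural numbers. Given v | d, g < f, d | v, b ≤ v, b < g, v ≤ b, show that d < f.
b ≤ v and v ≤ b, therefore b = v. From v | d and d | v, v = d. b = v, so b = d. Because b < g and g < f, b < f. Since b = d, d < f.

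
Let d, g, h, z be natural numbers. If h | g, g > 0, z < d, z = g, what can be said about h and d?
h < d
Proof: h | g and g > 0, so h ≤ g. z = g and z < d, so g < d. Because h ≤ g, h < d.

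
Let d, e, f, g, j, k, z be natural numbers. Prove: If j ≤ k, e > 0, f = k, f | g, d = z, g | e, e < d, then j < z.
From f = k and f | g, k | g. From g | e, k | e. Because e > 0, k ≤ e. j ≤ k, so j ≤ e. From e < d, j < d. d = z, so j < z.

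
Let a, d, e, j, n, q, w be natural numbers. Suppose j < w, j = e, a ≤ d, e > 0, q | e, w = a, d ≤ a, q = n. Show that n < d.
a ≤ d and d ≤ a, hence a = d. w = a, so w = d. q = n and q | e, hence n | e. Since e > 0, n ≤ e. j = e and j < w, hence e < w. n ≤ e, so n < w. Since w = d, n < d.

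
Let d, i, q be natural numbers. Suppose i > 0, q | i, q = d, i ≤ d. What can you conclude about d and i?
d = i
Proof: q = d and q | i, so d | i. Because i > 0, d ≤ i. i ≤ d, so d = i.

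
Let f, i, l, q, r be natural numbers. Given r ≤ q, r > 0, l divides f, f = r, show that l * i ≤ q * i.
f = r and l divides f, thus l divides r. From r > 0, l ≤ r. r ≤ q, so l ≤ q. By multiplying by a non-negative, l * i ≤ q * i.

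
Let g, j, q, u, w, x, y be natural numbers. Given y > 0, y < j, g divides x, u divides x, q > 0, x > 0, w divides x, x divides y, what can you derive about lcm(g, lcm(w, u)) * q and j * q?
lcm(g, lcm(w, u)) * q < j * q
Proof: Since w divides x and u divides x, lcm(w, u) divides x. g divides x, so lcm(g, lcm(w, u)) divides x. Since x > 0, lcm(g, lcm(w, u)) ≤ x. From x divides y and y > 0, x ≤ y. y < j, so x < j. lcm(g, lcm(w, u)) ≤ x, so lcm(g, lcm(w, u)) < j. Since q > 0, by multiplying by a positive, lcm(g, lcm(w, u)) * q < j * q.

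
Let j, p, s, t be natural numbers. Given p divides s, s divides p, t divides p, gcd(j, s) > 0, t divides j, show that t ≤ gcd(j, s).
From p divides s and s divides p, p = s. t divides p, so t divides s. t divides j, so t divides gcd(j, s). gcd(j, s) > 0, so t ≤ gcd(j, s).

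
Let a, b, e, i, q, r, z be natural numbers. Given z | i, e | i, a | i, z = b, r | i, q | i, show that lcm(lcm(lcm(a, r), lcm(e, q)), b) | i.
a | i and r | i, hence lcm(a, r) | i. Because e | i and q | i, lcm(e, q) | i. Since lcm(a, r) | i, lcm(lcm(a, r), lcm(e, q)) | i. z = b and z | i, therefore b | i. lcm(lcm(a, r), lcm(e, q)) | i, so lcm(lcm(lcm(a, r), lcm(e, q)), b) | i.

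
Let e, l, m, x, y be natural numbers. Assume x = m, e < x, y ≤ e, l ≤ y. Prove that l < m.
Because l ≤ y and y ≤ e, l ≤ e. Since x = m and e < x, e < m. l ≤ e, so l < m.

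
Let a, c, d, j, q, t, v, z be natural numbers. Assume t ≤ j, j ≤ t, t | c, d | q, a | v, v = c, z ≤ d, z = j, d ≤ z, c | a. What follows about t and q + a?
t | q + a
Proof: From d ≤ z and z ≤ d, d = z. Since z = j, d = j. Because j ≤ t and t ≤ j, j = t. Since d = j, d = t. d | q, so t | q. v = c and a | v, thus a | c. c | a, so c = a. Since t | c, t | a. From t | q, t | q + a.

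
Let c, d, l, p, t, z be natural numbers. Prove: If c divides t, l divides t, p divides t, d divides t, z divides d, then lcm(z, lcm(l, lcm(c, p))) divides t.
z divides d and d divides t, thus z divides t. c divides t and p divides t, hence lcm(c, p) divides t. l divides t, so lcm(l, lcm(c, p)) divides t. Since z divides t, lcm(z, lcm(l, lcm(c, p))) divides t.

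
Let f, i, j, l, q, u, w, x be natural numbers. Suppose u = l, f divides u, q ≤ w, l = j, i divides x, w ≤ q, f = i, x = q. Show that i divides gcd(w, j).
Because q ≤ w and w ≤ q, q = w. Since x = q, x = w. i divides x, so i divides w. u = l and l = j, therefore u = j. f divides u, so f divides j. Since f = i, i divides j. i divides w, so i divides gcd(w, j).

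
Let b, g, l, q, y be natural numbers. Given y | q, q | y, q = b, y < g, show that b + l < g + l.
y | q and q | y, so y = q. q = b, so y = b. Since y < g, b < g. Then b + l < g + l.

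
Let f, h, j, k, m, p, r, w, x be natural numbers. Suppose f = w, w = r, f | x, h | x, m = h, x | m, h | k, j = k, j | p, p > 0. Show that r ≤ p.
Because f = w and w = r, f = r. Since f | x, r | x. Since m = h and x | m, x | h. h | x, so h = x. j = k and j | p, therefore k | p. Since h | k, h | p. h = x, so x | p. Since r | x, r | p. Because p > 0, r ≤ p.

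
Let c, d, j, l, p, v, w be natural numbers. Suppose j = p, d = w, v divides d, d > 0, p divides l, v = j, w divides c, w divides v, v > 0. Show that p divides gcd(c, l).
Since w divides v and v > 0, w ≤ v. v divides d and d > 0, hence v ≤ d. d = w, so v ≤ w. Since w ≤ v, w = v. Since v = j, w = j. j = p, so w = p. Since w divides c, p divides c. Since p divides l, p divides gcd(c, l).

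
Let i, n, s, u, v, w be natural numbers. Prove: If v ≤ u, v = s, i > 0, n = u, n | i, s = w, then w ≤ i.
Since v = s and s = w, v = w. Since v ≤ u, w ≤ u. Since n = u and n | i, u | i. i > 0, so u ≤ i. From w ≤ u, w ≤ i.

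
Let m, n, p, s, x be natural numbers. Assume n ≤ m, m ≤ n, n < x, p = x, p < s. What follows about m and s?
m < s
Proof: n ≤ m and m ≤ n, so n = m. n < x, so m < x. Since p = x and p < s, x < s. m < x, so m < s.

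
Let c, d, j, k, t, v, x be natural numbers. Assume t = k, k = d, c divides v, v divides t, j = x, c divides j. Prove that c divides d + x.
t = k and k = d, thus t = d. Since c divides v and v divides t, c divides t. Because t = d, c divides d. j = x and c divides j, therefore c divides x. From c divides d, c divides d + x.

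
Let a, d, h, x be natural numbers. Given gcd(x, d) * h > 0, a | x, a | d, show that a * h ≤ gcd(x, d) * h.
a | x and a | d, therefore a | gcd(x, d). Then a * h | gcd(x, d) * h. Since gcd(x, d) * h > 0, a * h ≤ gcd(x, d) * h.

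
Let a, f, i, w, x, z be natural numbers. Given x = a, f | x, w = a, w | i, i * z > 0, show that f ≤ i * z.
x = a and f | x, therefore f | a. w = a and w | i, therefore a | i. f | a, so f | i. Then f | i * z. Since i * z > 0, f ≤ i * z.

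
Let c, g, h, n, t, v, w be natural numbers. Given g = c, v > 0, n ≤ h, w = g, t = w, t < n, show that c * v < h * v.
t = w and w = g, so t = g. Since t < n, g < n. Since n ≤ h, g < h. Since g = c, c < h. Since v > 0, c * v < h * v.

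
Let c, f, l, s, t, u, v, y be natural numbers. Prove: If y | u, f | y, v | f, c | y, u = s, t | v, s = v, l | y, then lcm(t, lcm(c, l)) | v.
u = s and s = v, hence u = v. y | u, so y | v. v | f and f | y, so v | y. Since y | v, y = v. c | y and l | y, therefore lcm(c, l) | y. y = v, so lcm(c, l) | v. t | v, so lcm(t, lcm(c, l)) | v.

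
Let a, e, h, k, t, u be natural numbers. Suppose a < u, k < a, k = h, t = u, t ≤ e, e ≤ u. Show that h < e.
Because k = h and k < a, h < a. t = u and t ≤ e, hence u ≤ e. Since e ≤ u, u = e. Since a < u, a < e. Because h < a, h < e.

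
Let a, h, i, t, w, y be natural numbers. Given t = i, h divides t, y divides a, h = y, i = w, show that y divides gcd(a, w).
t = i and h divides t, therefore h divides i. i = w, so h divides w. h = y, so y divides w. y divides a, so y divides gcd(a, w).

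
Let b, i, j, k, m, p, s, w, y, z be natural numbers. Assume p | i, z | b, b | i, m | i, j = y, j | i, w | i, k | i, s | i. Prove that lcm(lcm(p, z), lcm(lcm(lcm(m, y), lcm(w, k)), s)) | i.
z | b and b | i, therefore z | i. p | i, so lcm(p, z) | i. Because j = y and j | i, y | i. Since m | i, lcm(m, y) | i. From w | i and k | i, lcm(w, k) | i. lcm(m, y) | i, so lcm(lcm(m, y), lcm(w, k)) | i. Because s | i, lcm(lcm(lcm(m, y), lcm(w, k)), s) | i. Since lcm(p, z) | i, lcm(lcm(p, z), lcm(lcm(lcm(m, y), lcm(w, k)), s)) | i.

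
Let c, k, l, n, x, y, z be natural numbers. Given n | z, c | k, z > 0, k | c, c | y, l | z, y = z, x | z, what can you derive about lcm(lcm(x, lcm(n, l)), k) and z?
lcm(lcm(x, lcm(n, l)), k) ≤ z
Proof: n | z and l | z, therefore lcm(n, l) | z. x | z, so lcm(x, lcm(n, l)) | z. From c | k and k | c, c = k. y = z and c | y, thus c | z. Since c = k, k | z. Since lcm(x, lcm(n, l)) | z, lcm(lcm(x, lcm(n, l)), k) | z. Because z > 0, lcm(lcm(x, lcm(n, l)), k) ≤ z.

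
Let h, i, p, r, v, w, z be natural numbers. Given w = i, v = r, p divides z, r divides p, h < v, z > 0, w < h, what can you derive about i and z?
i < z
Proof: w = i and w < h, hence i < h. Since v = r and h < v, h < r. r divides p and p divides z, hence r divides z. z > 0, so r ≤ z. Since h < r, h < z. Since i < h, i < z.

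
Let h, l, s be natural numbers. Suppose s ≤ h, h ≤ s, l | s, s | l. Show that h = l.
h ≤ s and s ≤ h, so h = s. s | l and l | s, hence s = l. Since h = s, h = l.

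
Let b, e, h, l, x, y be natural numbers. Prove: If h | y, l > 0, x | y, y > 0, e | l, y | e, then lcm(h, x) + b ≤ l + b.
h | y and x | y, therefore lcm(h, x) | y. y > 0, so lcm(h, x) ≤ y. y | e and e | l, hence y | l. Since l > 0, y ≤ l. lcm(h, x) ≤ y, so lcm(h, x) ≤ l. Then lcm(h, x) + b ≤ l + b.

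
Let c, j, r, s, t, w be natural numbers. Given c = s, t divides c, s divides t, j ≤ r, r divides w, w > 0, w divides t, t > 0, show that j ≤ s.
c = s and t divides c, therefore t divides s. Since s divides t, t = s. r divides w and w > 0, so r ≤ w. j ≤ r, so j ≤ w. w divides t and t > 0, hence w ≤ t. Since j ≤ w, j ≤ t. t = s, so j ≤ s.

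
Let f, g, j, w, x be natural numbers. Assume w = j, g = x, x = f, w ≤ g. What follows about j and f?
j ≤ f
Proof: g = x and x = f, hence g = f. w ≤ g, so w ≤ f. Since w = j, j ≤ f.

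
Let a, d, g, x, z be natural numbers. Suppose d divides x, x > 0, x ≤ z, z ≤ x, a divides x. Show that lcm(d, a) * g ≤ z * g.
x ≤ z and z ≤ x, therefore x = z. Since d divides x and a divides x, lcm(d, a) divides x. x > 0, so lcm(d, a) ≤ x. Since x = z, lcm(d, a) ≤ z. By multiplying by a non-negative, lcm(d, a) * g ≤ z * g.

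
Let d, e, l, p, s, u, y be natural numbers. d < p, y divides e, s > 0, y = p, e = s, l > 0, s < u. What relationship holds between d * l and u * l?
d * l < u * l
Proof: Since y = p and y divides e, p divides e. e = s, so p divides s. s > 0, so p ≤ s. Because s < u, p < u. d < p, so d < u. Combined with l > 0, by multiplying by a positive, d * l < u * l.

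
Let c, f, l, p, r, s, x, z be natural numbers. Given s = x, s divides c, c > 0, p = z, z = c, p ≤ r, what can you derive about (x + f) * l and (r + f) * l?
(x + f) * l ≤ (r + f) * l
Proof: s = x and s divides c, therefore x divides c. Because c > 0, x ≤ c. p = z and z = c, therefore p = c. Since p ≤ r, c ≤ r. Because x ≤ c, x ≤ r. Then x + f ≤ r + f. By multiplying by a non-negative, (x + f) * l ≤ (r + f) * l.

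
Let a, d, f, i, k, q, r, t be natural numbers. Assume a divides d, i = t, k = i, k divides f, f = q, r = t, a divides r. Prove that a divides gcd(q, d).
From r = t and a divides r, a divides t. k = i and i = t, hence k = t. f = q and k divides f, so k divides q. Since k = t, t divides q. Since a divides t, a divides q. a divides d, so a divides gcd(q, d).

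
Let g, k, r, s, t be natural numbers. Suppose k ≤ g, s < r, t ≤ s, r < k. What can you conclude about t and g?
t < g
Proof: t ≤ s and s < r, therefore t < r. Since r < k, t < k. From k ≤ g, t < g.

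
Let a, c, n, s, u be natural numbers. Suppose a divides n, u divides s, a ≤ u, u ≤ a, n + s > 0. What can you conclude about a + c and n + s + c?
a + c ≤ n + s + c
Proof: From u ≤ a and a ≤ u, u = a. From u divides s, a divides s. a divides n, so a divides n + s. Because n + s > 0, a ≤ n + s. Then a + c ≤ n + s + c.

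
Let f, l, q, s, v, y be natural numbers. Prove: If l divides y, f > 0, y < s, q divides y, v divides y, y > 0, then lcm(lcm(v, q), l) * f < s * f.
v divides y and q divides y, hence lcm(v, q) divides y. Because l divides y, lcm(lcm(v, q), l) divides y. Since y > 0, lcm(lcm(v, q), l) ≤ y. y < s, so lcm(lcm(v, q), l) < s. Since f > 0, by multiplying by a positive, lcm(lcm(v, q), l) * f < s * f.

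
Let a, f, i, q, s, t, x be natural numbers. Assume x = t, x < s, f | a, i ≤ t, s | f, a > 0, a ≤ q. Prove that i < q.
From x = t and x < s, t < s. s | f and f | a, thus s | a. a > 0, so s ≤ a. Since a ≤ q, s ≤ q. t < s, so t < q. Since i ≤ t, i < q.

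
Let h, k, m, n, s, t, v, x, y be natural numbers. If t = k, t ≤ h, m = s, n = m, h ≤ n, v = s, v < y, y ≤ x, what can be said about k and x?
k < x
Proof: t = k and t ≤ h, so k ≤ h. n = m and h ≤ n, hence h ≤ m. Since m = s, h ≤ s. Since k ≤ h, k ≤ s. v = s and v < y, hence s < y. Since y ≤ x, s < x. k ≤ s, so k < x.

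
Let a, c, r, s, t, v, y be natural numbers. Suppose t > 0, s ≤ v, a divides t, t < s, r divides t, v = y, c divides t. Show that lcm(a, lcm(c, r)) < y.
From c divides t and r divides t, lcm(c, r) divides t. Since a divides t, lcm(a, lcm(c, r)) divides t. t > 0, so lcm(a, lcm(c, r)) ≤ t. Since v = y and s ≤ v, s ≤ y. Since t < s, t < y. Since lcm(a, lcm(c, r)) ≤ t, lcm(a, lcm(c, r)) < y.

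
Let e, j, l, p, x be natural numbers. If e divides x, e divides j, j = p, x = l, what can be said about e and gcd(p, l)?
e divides gcd(p, l)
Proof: j = p and e divides j, so e divides p. From x = l and e divides x, e divides l. e divides p, so e divides gcd(p, l).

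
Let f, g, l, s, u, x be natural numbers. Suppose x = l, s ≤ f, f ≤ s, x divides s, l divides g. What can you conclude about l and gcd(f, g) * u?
l divides gcd(f, g) * u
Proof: s ≤ f and f ≤ s, thus s = f. From x divides s, x divides f. x = l, so l divides f. Since l divides g, l divides gcd(f, g). Then l divides gcd(f, g) * u.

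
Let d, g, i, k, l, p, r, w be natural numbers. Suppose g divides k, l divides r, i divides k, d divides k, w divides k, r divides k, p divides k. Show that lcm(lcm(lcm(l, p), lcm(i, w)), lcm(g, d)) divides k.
Because l divides r and r divides k, l divides k. p divides k, so lcm(l, p) divides k. Because i divides k and w divides k, lcm(i, w) divides k. lcm(l, p) divides k, so lcm(lcm(l, p), lcm(i, w)) divides k. Because g divides k and d divides k, lcm(g, d) divides k. lcm(lcm(l, p), lcm(i, w)) divides k, so lcm(lcm(lcm(l, p), lcm(i, w)), lcm(g, d)) divides k.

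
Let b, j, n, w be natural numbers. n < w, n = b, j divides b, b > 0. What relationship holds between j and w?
j < w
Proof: From j divides b and b > 0, j ≤ b. From n = b and n < w, b < w. From j ≤ b, j < w.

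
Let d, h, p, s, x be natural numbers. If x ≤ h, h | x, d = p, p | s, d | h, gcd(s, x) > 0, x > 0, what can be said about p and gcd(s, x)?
p ≤ gcd(s, x)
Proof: From h | x and x > 0, h ≤ x. Since x ≤ h, h = x. d = p and d | h, thus p | h. From h = x, p | x. Since p | s, p | gcd(s, x). gcd(s, x) > 0, so p ≤ gcd(s, x).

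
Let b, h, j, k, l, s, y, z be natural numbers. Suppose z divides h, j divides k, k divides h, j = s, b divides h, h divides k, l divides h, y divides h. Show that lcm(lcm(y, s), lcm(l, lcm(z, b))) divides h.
k divides h and h divides k, therefore k = h. Because j = s and j divides k, s divides k. Since k = h, s divides h. y divides h, so lcm(y, s) divides h. Since z divides h and b divides h, lcm(z, b) divides h. From l divides h, lcm(l, lcm(z, b)) divides h. Since lcm(y, s) divides h, lcm(lcm(y, s), lcm(l, lcm(z, b))) divides h.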